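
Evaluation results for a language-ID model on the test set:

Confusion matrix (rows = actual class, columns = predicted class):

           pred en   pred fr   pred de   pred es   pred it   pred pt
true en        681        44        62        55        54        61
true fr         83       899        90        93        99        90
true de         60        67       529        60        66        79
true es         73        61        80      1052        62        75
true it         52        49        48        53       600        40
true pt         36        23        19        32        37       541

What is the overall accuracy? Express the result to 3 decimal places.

0.705

Accuracy = trace / total = (681+899+529+1052+600+541=4302) / 6105 = 4302/6105 = 0.705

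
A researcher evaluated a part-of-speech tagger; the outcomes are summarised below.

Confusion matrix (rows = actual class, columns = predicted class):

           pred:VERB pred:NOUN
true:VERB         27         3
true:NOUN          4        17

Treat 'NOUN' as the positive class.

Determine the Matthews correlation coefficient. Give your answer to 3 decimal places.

MCC = (TP·TN − FP·FN) / √((TP+FP)(TP+FN)(TN+FP)(TN+FN))
Numerator = 17·27 − 3·4 = 447
Denominator = √(20·21·30·31) = √390600 = 624.9800
MCC = 447 / 624.9800 = 0.715

0.715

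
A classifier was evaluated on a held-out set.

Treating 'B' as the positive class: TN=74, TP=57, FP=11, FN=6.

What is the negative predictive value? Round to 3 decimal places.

0.925

NPV = TN/(TN+FN) = 74/(74+6) = 0.925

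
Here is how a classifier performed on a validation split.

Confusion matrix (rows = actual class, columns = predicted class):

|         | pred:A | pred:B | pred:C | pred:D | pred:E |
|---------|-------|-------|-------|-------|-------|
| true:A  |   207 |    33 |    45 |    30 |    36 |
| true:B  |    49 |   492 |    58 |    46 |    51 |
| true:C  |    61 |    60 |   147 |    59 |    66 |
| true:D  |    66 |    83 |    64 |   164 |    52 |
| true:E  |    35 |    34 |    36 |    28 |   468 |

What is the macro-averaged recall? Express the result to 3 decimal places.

Per-class recall (TP/(TP+FN)):
  A: TP=207, FN=33+45+30+36=144 → 207/351 = 0.5897
  B: TP=492, FN=49+58+46+51=204 → 492/696 = 0.7069
  C: TP=147, FN=61+60+59+66=246 → 147/393 = 0.3740
  D: TP=164, FN=66+83+64+52=265 → 164/429 = 0.3823
  E: TP=468, FN=35+34+36+28=133 → 468/601 = 0.7787
Macro-recall = mean = (0.5897 + 0.7069 + 0.3740 + 0.3823 + 0.7787) / 5 = 0.566

0.566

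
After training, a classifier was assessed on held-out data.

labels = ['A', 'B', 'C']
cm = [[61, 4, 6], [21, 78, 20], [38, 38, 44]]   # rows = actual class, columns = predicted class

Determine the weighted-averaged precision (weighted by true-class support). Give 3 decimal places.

0.609

Per-class precision (TP/(TP+FP)):
  A: TP=61, FP=21+38=59 → 61/120 = 0.5083
  B: TP=78, FP=4+38=42 → 78/120 = 0.6500
  C: TP=44, FP=6+20=26 → 44/70 = 0.6286
Weighted-precision = Σ (supportᵢ/N)·precisionᵢ with N=310: (71/310)·0.5083 + (119/310)·0.6500 + (120/310)·0.6286 = 0.609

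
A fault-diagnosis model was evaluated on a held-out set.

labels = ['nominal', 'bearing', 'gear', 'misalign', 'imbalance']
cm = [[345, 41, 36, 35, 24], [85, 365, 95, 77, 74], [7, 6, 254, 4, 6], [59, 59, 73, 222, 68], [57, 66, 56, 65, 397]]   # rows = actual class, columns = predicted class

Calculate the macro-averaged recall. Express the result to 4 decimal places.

0.6479

Per-class recall (TP/(TP+FN)):
  nominal: TP=345, FN=41+36+35+24=136 → 345/481 = 0.71726
  bearing: TP=365, FN=85+95+77+74=331 → 365/696 = 0.52443
  gear: TP=254, FN=7+6+4+6=23 → 254/277 = 0.91697
  misalign: TP=222, FN=59+59+73+68=259 → 222/481 = 0.46154
  imbalance: TP=397, FN=57+66+56+65=244 → 397/641 = 0.61934
Macro-recall = mean = (0.71726 + 0.52443 + 0.91697 + 0.46154 + 0.61934) / 5 = 0.6479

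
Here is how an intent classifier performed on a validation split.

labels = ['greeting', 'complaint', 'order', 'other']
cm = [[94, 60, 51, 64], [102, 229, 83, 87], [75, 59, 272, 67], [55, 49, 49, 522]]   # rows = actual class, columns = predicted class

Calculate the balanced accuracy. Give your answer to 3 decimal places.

0.539

Balanced accuracy = mean of per-class recall.
  greeting: recall = 94/269 = 0.3494
  complaint: recall = 229/501 = 0.4571
  order: recall = 272/473 = 0.5751
  other: recall = 522/675 = 0.7733
Mean = (0.3494 + 0.4571 + 0.5751 + 0.7733) / 4 = 0.539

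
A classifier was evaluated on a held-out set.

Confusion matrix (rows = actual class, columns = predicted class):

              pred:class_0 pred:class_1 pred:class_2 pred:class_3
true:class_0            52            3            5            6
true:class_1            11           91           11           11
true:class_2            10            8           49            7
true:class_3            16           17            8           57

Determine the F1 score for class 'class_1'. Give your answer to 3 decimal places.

0.749

Treat 'class_1' as positive and all other classes as negative.
F1 score = 2·TP/(2·TP+FP+FN).
class_1: TP=91, FP=3+8+17=28, FN=11+11+11=33 → 182/243 = 0.7490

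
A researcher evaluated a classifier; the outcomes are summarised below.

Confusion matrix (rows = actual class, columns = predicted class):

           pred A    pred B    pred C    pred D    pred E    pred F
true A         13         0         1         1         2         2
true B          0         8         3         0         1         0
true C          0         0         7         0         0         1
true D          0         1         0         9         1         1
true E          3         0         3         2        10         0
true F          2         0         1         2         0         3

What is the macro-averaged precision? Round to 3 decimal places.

Per-class precision (TP/(TP+FP)):
  A: TP=13, FP=0+0+0+3+2=5 → 13/18 = 0.7222
  B: TP=8, FP=0+0+1+0+0=1 → 8/9 = 0.8889
  C: TP=7, FP=1+3+0+3+1=8 → 7/15 = 0.4667
  D: TP=9, FP=1+0+0+2+2=5 → 9/14 = 0.6429
  E: TP=10, FP=2+1+0+1+0=4 → 10/14 = 0.7143
  F: TP=3, FP=2+0+1+1+0=4 → 3/7 = 0.4286
Macro-precision = mean = (0.7222 + 0.8889 + 0.4667 + 0.6429 + 0.7143 + 0.4286) / 6 = 0.644

0.644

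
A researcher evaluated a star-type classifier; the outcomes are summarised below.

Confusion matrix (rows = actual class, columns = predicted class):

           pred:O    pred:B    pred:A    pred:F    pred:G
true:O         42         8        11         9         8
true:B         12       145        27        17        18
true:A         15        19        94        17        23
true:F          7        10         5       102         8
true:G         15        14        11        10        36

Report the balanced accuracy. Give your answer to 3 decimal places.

0.590

Balanced accuracy = mean of per-class recall.
  O: recall = 42/78 = 0.5385
  B: recall = 145/219 = 0.6621
  A: recall = 94/168 = 0.5595
  F: recall = 102/132 = 0.7727
  G: recall = 36/86 = 0.4186
Mean = (0.5385 + 0.6621 + 0.5595 + 0.7727 + 0.4186) / 5 = 0.590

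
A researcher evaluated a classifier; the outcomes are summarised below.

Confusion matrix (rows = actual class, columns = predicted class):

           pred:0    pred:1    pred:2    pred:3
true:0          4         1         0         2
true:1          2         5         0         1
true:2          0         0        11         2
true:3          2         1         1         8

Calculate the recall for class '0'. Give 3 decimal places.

Treat '0' as positive and all other classes as negative.
recall = TP/(TP+FN).
0: TP=4, FN=1+0+2=3 → 4/7 = 0.5714

0.571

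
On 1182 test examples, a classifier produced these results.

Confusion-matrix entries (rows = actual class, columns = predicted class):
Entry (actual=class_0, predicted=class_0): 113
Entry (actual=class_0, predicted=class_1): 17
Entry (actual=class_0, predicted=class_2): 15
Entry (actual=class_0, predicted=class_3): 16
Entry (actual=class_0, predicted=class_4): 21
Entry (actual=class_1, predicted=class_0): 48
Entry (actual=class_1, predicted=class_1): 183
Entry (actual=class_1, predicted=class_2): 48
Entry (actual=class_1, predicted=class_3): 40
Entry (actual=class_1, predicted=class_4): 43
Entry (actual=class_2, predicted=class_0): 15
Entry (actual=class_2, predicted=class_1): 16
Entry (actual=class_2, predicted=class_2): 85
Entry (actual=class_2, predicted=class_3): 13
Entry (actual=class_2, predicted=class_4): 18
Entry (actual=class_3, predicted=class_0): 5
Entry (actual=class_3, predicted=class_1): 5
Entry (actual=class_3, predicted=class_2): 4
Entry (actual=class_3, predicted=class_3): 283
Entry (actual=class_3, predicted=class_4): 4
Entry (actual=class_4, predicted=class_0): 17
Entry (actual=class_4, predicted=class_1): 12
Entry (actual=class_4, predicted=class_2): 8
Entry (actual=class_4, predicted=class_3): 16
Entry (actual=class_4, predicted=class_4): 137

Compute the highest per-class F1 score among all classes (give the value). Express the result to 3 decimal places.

Per-class F1 score (2·TP/(2·TP+FP+FN)):
  class_0: TP=113, FP=48+15+5+17=85, FN=17+15+16+21=69 → 226/380 = 0.5947
  class_1: TP=183, FP=17+16+5+12=50, FN=48+48+40+43=179 → 366/595 = 0.6151
  class_2: TP=85, FP=15+48+4+8=75, FN=15+16+13+18=62 → 170/307 = 0.5537
  class_3: TP=283, FP=16+40+13+16=85, FN=5+5+4+4=18 → 566/669 = 0.8460
  class_4: TP=137, FP=21+43+18+4=86, FN=17+12+8+16=53 → 274/413 = 0.6634
Highest is class 'class_3' with F1 score = 0.846.

0.846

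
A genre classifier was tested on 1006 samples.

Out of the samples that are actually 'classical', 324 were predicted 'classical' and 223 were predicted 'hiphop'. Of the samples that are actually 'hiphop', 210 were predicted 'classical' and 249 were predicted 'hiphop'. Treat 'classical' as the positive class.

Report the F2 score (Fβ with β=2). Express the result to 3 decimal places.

0.595

Fβ = (1+β²)·TP / ((1+β²)·TP + β²·FN + FP), with β²=4
= 5·324 / (5·324 + 4·223 + 210) = 0.595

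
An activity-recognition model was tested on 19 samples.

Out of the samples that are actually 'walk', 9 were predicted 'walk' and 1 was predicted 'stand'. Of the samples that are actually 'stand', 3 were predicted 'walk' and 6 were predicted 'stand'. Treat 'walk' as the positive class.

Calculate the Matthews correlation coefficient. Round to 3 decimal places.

0.587

MCC = (TP·TN − FP·FN) / √((TP+FP)(TP+FN)(TN+FP)(TN+FN))
Numerator = 9·6 − 3·1 = 51
Denominator = √(12·10·9·7) = √7560 = 86.9483
MCC = 51 / 86.9483 = 0.587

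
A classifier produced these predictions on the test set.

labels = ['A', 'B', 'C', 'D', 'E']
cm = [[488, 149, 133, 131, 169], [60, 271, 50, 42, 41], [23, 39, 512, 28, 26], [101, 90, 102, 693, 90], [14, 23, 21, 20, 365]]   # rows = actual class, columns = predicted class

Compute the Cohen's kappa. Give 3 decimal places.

Observed agreement pₒ = trace/N = 2329/3681 = 0.6327
Expected agreement pₑ = Σ (rowᵢ·colᵢ)/N² = (1070·686 + 464·572 + 628·818 + 1076·914 + 443·691)/3681² = 0.2068
κ = (pₒ − pₑ)/(1 − pₑ) = (0.6327 − 0.2068)/(1 − 0.2068) = 0.537

0.537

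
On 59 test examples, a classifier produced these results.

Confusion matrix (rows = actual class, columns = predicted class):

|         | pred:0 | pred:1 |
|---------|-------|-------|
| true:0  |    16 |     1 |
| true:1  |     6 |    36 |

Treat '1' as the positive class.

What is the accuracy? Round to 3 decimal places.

Accuracy = (TP+TN)/N = (36+16)/59 = 0.881

0.881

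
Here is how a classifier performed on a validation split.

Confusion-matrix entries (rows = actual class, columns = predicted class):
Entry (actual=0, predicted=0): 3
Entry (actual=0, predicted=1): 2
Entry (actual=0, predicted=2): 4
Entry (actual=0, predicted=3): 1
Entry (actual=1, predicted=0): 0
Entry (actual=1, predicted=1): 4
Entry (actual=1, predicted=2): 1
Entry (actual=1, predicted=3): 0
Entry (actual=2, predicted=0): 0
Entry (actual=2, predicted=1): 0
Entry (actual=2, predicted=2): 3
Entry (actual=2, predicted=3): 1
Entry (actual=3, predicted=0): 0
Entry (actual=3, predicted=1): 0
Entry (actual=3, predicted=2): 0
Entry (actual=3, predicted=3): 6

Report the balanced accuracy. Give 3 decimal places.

0.713

Balanced accuracy = mean of per-class recall.
  0: recall = 3/10 = 0.3000
  1: recall = 4/5 = 0.8000
  2: recall = 3/4 = 0.7500
  3: recall = 6/6 = 1.0000
Mean = (0.3000 + 0.8000 + 0.7500 + 1.0000) / 4 = 0.713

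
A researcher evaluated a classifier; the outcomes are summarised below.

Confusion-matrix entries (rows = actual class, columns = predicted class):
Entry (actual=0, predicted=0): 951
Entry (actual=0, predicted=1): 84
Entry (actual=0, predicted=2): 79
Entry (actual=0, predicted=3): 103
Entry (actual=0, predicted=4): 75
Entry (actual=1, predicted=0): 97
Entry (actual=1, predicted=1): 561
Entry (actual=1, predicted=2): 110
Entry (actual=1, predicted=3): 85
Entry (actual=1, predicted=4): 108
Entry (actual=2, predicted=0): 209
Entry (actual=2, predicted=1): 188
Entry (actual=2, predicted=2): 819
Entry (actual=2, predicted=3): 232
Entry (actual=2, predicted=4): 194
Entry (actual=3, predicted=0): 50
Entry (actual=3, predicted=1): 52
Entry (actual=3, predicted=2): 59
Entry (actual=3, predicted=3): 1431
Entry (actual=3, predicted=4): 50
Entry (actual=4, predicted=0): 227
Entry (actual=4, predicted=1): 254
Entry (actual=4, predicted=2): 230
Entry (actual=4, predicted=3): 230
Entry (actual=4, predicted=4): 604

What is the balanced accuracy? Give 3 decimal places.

0.616

Balanced accuracy = mean of per-class recall.
  0: recall = 951/1292 = 0.7361
  1: recall = 561/961 = 0.5838
  2: recall = 819/1642 = 0.4988
  3: recall = 1431/1642 = 0.8715
  4: recall = 604/1545 = 0.3909
Mean = (0.7361 + 0.5838 + 0.4988 + 0.8715 + 0.3909) / 5 = 0.616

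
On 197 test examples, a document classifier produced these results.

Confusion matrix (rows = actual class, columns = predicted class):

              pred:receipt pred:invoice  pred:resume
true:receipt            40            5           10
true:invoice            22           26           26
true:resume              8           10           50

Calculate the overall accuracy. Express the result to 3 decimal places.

0.589

Accuracy = trace / total = (40+26+50=116) / 197 = 116/197 = 0.589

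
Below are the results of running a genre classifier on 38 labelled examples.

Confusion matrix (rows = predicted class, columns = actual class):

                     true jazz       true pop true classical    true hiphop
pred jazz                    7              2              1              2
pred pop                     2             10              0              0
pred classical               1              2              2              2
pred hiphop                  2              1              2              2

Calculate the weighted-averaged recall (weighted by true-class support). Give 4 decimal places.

Per-class recall (TP/(TP+FN)):
  jazz: TP=7, FN=2+1+2=5 → 7/12 = 0.58333
  pop: TP=10, FN=2+2+1=5 → 10/15 = 0.66667
  classical: TP=2, FN=1+0+2=3 → 2/5 = 0.40000
  hiphop: TP=2, FN=2+0+2=4 → 2/6 = 0.33333
Weighted-recall = Σ (supportᵢ/N)·recallᵢ with N=38: (12/38)·0.58333 + (15/38)·0.66667 + (5/38)·0.40000 + (6/38)·0.33333 = 0.5526

0.5526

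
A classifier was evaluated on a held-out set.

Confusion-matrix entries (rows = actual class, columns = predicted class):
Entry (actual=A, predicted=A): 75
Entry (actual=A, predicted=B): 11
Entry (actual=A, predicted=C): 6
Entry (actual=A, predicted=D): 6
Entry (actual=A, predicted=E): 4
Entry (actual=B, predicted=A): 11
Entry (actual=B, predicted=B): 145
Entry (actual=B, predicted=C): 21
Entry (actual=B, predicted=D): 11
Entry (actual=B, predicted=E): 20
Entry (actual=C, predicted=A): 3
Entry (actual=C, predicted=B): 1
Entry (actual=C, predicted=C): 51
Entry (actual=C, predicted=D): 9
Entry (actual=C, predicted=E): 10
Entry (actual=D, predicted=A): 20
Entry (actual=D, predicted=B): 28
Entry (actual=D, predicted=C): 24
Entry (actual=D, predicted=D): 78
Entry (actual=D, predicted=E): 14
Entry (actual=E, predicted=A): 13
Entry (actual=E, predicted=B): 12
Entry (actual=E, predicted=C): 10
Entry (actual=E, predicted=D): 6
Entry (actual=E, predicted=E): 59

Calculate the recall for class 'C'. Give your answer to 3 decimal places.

Take TP from the diagonal, FP from the rest of the 'C' prediction marginal, FN from the rest of the 'C' actual marginal.
recall = TP/(TP+FN).
C: TP=51, FN=3+1+9+10=23 → 51/74 = 0.6892

0.689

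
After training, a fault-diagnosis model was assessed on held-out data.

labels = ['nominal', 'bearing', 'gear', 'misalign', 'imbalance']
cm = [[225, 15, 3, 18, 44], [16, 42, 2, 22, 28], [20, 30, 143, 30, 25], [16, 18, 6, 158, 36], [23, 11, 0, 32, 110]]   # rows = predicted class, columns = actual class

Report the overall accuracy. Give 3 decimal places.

0.632

Accuracy = trace / total = (225+42+143+158+110=678) / 1073 = 678/1073 = 0.632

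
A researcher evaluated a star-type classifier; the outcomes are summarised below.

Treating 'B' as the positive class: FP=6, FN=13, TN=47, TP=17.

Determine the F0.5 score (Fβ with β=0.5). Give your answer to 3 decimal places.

Fβ = (1+β²)·TP / ((1+β²)·TP + β²·FN + FP), with β²=1/4
= 1.25·17 / (1.25·17 + 0.25·13 + 6) = 0.697

0.697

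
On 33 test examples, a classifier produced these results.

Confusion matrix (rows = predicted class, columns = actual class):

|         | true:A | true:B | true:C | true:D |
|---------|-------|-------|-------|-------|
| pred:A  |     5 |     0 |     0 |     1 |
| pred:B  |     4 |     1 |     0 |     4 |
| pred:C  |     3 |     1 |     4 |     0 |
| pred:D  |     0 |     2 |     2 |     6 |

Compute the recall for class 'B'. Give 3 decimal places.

0.250

Treat 'B' as positive and all other classes as negative.
recall = TP/(TP+FN).
B: TP=1, FN=0+1+2=3 → 1/4 = 0.2500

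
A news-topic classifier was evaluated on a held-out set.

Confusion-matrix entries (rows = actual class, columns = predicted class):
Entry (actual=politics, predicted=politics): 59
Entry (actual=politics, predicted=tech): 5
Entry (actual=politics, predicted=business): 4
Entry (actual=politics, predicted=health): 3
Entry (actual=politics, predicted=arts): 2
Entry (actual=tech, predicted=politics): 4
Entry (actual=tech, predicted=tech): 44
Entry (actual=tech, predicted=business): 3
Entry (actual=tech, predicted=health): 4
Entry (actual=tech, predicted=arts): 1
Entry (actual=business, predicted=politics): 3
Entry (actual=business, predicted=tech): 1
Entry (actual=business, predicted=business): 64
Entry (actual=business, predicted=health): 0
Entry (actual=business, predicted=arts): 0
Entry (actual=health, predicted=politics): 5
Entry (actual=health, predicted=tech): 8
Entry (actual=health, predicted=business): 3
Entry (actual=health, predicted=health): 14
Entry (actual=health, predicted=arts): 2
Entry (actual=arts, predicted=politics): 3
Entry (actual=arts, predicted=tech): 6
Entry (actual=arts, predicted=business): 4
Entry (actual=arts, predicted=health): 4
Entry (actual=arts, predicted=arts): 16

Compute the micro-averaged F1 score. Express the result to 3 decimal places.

0.752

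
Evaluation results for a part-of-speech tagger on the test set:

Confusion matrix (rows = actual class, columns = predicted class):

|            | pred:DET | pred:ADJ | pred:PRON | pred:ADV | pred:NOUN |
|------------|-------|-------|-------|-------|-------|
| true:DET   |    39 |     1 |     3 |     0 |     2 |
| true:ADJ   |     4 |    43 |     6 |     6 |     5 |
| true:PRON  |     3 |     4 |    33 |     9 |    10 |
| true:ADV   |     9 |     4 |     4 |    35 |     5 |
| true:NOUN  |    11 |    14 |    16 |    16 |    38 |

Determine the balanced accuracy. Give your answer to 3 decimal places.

Balanced accuracy = mean of per-class recall.
  DET: recall = 39/45 = 0.8667
  ADJ: recall = 43/64 = 0.6719
  PRON: recall = 33/59 = 0.5593
  ADV: recall = 35/57 = 0.6140
  NOUN: recall = 38/95 = 0.4000
Mean = (0.8667 + 0.6719 + 0.5593 + 0.6140 + 0.4000) / 5 = 0.622

0.622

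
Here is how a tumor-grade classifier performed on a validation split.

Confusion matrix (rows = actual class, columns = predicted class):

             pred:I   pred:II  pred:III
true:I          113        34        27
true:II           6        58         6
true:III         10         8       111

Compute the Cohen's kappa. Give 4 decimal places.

0.6274

Observed agreement pₒ = trace/N = 282/373 = 0.75603
Expected agreement pₑ = Σ (rowᵢ·colᵢ)/N² = (174·129 + 70·100 + 129·144)/373² = 0.34516
κ = (pₒ − pₑ)/(1 − pₑ) = (0.75603 − 0.34516)/(1 − 0.34516) = 0.6274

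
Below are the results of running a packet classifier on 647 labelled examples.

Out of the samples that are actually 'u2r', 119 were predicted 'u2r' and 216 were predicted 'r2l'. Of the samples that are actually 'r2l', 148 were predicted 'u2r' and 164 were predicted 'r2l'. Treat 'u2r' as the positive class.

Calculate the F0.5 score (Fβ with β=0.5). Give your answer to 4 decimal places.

0.4241

Fβ = (1+β²)·TP / ((1+β²)·TP + β²·FN + FP), with β²=1/4
= 1.25·119 / (1.25·119 + 0.25·216 + 148) = 0.4241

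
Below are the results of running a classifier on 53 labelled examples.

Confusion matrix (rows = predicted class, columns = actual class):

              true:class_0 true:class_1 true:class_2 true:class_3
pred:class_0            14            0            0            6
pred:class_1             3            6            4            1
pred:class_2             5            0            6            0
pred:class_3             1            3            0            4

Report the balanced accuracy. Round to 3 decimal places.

Balanced accuracy = mean of per-class recall.
  class_0: recall = 14/23 = 0.6087
  class_1: recall = 6/9 = 0.6667
  class_2: recall = 6/10 = 0.6000
  class_3: recall = 4/11 = 0.3636
Mean = (0.6087 + 0.6667 + 0.6000 + 0.3636) / 4 = 0.560

0.560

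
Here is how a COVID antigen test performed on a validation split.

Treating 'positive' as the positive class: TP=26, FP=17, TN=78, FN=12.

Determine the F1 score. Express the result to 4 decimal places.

0.6420

Precision = TP/(TP+FP) = 26/43 = 0.6047
Recall = TP/(TP+FN) = 26/38 = 0.6842
F1 = 2·TP/(2·TP+FP+FN) = 52/81 = 0.6420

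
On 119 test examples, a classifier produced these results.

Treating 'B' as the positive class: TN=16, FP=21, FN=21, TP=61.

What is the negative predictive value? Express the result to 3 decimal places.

NPV = TN/(TN+FN) = 16/(16+21) = 0.432

0.432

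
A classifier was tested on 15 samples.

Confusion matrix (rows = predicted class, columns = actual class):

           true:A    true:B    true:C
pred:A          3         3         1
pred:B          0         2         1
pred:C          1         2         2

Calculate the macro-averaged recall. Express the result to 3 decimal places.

0.512

Per-class recall (TP/(TP+FN)):
  A: TP=3, FN=0+1=1 → 3/4 = 0.7500
  B: TP=2, FN=3+2=5 → 2/7 = 0.2857
  C: TP=2, FN=1+1=2 → 2/4 = 0.5000
Macro-recall = mean = (0.7500 + 0.2857 + 0.5000) / 3 = 0.512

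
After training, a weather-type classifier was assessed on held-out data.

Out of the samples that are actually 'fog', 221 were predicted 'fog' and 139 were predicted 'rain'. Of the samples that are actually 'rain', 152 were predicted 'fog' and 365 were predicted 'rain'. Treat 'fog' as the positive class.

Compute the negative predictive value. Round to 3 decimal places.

NPV = TN/(TN+FN) = 365/(365+139) = 0.724

0.724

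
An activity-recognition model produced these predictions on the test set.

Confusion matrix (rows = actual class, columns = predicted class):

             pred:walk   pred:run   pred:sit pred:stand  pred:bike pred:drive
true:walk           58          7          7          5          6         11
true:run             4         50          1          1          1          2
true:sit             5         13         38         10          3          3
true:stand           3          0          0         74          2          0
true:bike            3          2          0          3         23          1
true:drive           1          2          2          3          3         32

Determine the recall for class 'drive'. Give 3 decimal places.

0.744

Treat 'drive' as positive and all other classes as negative.
recall = TP/(TP+FN).
drive: TP=32, FN=1+2+2+3+3=11 → 32/43 = 0.7442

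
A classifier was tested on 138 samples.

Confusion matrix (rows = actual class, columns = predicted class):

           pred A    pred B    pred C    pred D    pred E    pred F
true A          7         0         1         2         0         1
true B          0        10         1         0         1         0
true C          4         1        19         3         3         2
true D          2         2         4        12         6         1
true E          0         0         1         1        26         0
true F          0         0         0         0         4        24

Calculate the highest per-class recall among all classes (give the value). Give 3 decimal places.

0.929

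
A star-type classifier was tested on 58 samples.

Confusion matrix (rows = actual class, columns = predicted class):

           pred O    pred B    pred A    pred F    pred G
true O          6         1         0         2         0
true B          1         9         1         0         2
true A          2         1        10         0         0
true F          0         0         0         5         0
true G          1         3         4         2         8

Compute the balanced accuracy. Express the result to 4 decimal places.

0.7145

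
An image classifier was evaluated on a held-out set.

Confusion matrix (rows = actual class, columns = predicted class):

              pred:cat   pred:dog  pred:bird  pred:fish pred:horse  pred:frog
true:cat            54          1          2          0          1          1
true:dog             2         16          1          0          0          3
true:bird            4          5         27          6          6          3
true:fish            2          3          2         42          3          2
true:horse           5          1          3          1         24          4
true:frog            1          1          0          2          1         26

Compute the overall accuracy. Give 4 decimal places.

0.7412

Accuracy = trace / total = (54+16+27+42+24+26=189) / 255 = 189/255 = 0.7412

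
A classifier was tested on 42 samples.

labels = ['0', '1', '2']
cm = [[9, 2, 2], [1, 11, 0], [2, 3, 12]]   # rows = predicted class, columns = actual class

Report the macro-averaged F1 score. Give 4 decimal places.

0.7600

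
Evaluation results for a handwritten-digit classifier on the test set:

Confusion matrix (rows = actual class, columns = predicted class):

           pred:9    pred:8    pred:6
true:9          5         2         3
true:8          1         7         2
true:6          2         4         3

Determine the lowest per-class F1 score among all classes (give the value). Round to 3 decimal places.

0.353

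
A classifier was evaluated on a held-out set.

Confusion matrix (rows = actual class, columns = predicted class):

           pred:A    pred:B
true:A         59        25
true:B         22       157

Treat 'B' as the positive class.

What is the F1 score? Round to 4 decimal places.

0.8698

Precision = TP/(TP+FP) = 157/182 = 0.8626
Recall = TP/(TP+FN) = 157/179 = 0.8771
F1 = 2·TP/(2·TP+FP+FN) = 314/361 = 0.8698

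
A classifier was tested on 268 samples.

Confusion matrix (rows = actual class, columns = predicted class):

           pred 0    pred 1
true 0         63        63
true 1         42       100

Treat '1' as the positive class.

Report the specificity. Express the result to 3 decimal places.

Specificity = TN/(TN+FP) = 63/(63+63) = 0.500

0.500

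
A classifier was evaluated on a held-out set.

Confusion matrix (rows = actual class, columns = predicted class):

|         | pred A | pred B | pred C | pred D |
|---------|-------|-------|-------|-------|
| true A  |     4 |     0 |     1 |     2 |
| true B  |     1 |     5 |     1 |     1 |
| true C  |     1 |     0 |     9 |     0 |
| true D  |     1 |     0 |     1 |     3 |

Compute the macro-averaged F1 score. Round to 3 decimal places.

0.676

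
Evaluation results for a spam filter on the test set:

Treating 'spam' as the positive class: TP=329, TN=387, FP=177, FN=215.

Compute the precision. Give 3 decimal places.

0.650

Precision = TP/(TP+FP) = 329/(329+177) = 329/506 = 0.650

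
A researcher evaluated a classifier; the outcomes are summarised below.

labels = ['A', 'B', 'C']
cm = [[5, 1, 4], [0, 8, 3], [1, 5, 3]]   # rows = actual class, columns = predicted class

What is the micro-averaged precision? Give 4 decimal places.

0.5333

Micro-averaging pools counts across classes: ΣTP=16, ΣFP=14, ΣFN=14.
Micro-precision = TP/(TP+FP) on pooled counts = 0.5333 (equals overall accuracy in single-label multiclass).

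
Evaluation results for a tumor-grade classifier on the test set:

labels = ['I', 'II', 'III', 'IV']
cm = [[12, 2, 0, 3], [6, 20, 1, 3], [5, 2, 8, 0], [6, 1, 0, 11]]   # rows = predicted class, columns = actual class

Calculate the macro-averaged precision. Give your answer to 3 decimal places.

Per-class precision (TP/(TP+FP)):
  I: TP=12, FP=2+0+3=5 → 12/17 = 0.7059
  II: TP=20, FP=6+1+3=10 → 20/30 = 0.6667
  III: TP=8, FP=5+2+0=7 → 8/15 = 0.5333
  IV: TP=11, FP=6+1+0=7 → 11/18 = 0.6111
Macro-precision = mean = (0.7059 + 0.6667 + 0.5333 + 0.6111) / 4 = 0.629

0.629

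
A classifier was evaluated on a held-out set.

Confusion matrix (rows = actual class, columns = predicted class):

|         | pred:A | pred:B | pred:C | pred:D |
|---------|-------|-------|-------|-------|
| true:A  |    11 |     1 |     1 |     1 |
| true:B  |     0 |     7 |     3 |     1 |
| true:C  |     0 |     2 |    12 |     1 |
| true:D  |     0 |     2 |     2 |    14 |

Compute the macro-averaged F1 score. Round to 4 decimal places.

0.7540

Per-class F1 score (2·TP/(2·TP+FP+FN)):
  A: TP=11, FP=0+0+0=0, FN=1+1+1=3 → 22/25 = 0.88000
  B: TP=7, FP=1+2+2=5, FN=0+3+1=4 → 14/23 = 0.60870
  C: TP=12, FP=1+3+2=6, FN=0+2+1=3 → 24/33 = 0.72727
  D: TP=14, FP=1+1+1=3, FN=0+2+2=4 → 28/35 = 0.80000
Macro-F1 score = mean = (0.88000 + 0.60870 + 0.72727 + 0.80000) / 4 = 0.7540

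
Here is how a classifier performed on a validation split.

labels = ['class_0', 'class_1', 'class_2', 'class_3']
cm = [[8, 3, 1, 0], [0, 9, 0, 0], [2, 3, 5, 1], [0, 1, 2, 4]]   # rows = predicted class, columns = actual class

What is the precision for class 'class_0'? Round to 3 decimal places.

Treat 'class_0' as positive and all other classes as negative.
precision = TP/(TP+FP).
class_0: TP=8, FP=3+1+0=4 → 8/12 = 0.6667

0.667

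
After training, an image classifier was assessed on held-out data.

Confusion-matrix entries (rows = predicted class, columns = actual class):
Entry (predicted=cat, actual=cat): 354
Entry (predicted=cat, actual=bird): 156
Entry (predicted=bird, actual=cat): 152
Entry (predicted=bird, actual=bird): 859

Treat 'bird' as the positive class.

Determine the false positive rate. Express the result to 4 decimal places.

0.3004

FPR = FP/(FP+TN) = 152/(152+354) = 0.3004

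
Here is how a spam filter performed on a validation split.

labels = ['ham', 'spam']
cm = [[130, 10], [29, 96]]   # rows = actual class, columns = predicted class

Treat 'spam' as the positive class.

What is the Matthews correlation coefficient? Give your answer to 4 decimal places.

0.7098

MCC = (TP·TN − FP·FN) / √((TP+FP)(TP+FN)(TN+FP)(TN+FN))
Numerator = 96·130 − 10·29 = 12190
Denominator = √(106·125·140·159) = √294945000 = 17173.9629
MCC = 12190 / 17173.9629 = 0.7098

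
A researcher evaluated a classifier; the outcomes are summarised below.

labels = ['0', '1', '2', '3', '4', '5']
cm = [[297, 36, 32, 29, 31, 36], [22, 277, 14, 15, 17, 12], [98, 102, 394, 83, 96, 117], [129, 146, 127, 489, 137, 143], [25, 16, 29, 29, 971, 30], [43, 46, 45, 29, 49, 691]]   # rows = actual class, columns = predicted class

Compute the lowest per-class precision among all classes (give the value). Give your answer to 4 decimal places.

Per-class precision (TP/(TP+FP)):
  0: TP=297, FP=22+98+129+25+43=317 → 297/614 = 0.48371
  1: TP=277, FP=36+102+146+16+46=346 → 277/623 = 0.44462
  2: TP=394, FP=32+14+127+29+45=247 → 394/641 = 0.61466
  3: TP=489, FP=29+15+83+29+29=185 → 489/674 = 0.72552
  4: TP=971, FP=31+17+96+137+49=330 → 971/1301 = 0.74635
  5: TP=691, FP=36+12+117+143+30=338 → 691/1029 = 0.67153
Lowest is class '1' with precision = 0.4446.

0.4446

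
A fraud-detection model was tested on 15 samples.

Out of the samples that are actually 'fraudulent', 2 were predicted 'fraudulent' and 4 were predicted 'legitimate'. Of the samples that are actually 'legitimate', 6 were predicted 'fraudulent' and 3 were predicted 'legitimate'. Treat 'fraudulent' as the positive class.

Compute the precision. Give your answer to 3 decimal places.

0.250

Precision = TP/(TP+FP) = 2/(2+6) = 2/8 = 0.250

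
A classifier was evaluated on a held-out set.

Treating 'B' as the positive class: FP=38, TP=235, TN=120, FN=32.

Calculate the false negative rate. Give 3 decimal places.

0.120

FNR = FN/(FN+TP) = 32/(32+235) = 0.120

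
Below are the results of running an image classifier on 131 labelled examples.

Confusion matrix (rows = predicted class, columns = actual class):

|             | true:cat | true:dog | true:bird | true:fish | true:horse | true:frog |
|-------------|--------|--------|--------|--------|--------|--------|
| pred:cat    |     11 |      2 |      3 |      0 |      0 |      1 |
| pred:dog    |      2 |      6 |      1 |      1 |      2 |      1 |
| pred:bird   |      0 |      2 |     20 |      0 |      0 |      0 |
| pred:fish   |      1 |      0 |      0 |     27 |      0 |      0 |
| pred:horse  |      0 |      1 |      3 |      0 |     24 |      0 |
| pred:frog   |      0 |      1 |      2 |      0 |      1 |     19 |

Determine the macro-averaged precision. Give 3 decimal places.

0.778

Per-class precision (TP/(TP+FP)):
  cat: TP=11, FP=2+3+0+0+1=6 → 11/17 = 0.6471
  dog: TP=6, FP=2+1+1+2+1=7 → 6/13 = 0.4615
  bird: TP=20, FP=0+2+0+0+0=2 → 20/22 = 0.9091
  fish: TP=27, FP=1+0+0+0+0=1 → 27/28 = 0.9643
  horse: TP=24, FP=0+1+3+0+0=4 → 24/28 = 0.8571
  frog: TP=19, FP=0+1+2+0+1=4 → 19/23 = 0.8261
Macro-precision = mean = (0.6471 + 0.4615 + 0.9091 + 0.9643 + 0.8571 + 0.8261) / 6 = 0.778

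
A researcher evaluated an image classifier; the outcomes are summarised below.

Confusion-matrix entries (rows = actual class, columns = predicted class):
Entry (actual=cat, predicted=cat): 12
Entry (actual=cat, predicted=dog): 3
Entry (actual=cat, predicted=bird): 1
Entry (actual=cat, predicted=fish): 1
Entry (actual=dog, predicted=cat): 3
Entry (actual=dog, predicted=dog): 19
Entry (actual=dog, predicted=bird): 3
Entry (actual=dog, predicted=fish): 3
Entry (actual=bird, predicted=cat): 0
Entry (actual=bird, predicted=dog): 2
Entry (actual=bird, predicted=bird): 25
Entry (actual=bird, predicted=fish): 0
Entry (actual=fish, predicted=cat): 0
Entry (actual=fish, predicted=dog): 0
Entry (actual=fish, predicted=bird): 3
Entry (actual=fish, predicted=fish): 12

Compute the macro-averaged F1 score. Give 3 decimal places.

Per-class F1 score (2·TP/(2·TP+FP+FN)):
  cat: TP=12, FP=3+0+0=3, FN=3+1+1=5 → 24/32 = 0.7500
  dog: TP=19, FP=3+2+0=5, FN=3+3+3=9 → 38/52 = 0.7308
  bird: TP=25, FP=1+3+3=7, FN=0+2+0=2 → 50/59 = 0.8475
  fish: TP=12, FP=1+3+0=4, FN=0+0+3=3 → 24/31 = 0.7742
Macro-F1 score = mean = (0.7500 + 0.7308 + 0.8475 + 0.7742) / 4 = 0.776

0.776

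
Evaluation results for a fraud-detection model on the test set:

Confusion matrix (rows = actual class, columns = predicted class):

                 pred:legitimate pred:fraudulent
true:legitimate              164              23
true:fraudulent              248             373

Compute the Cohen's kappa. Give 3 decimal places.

0.336

Observed agreement pₒ = trace/N = 537/808 = 0.6646
Expected agreement pₑ = Σ (rowᵢ·colᵢ)/N² = (187·412 + 621·396)/808² = 0.4947
κ = (pₒ − pₑ)/(1 − pₑ) = (0.6646 − 0.4947)/(1 − 0.4947) = 0.336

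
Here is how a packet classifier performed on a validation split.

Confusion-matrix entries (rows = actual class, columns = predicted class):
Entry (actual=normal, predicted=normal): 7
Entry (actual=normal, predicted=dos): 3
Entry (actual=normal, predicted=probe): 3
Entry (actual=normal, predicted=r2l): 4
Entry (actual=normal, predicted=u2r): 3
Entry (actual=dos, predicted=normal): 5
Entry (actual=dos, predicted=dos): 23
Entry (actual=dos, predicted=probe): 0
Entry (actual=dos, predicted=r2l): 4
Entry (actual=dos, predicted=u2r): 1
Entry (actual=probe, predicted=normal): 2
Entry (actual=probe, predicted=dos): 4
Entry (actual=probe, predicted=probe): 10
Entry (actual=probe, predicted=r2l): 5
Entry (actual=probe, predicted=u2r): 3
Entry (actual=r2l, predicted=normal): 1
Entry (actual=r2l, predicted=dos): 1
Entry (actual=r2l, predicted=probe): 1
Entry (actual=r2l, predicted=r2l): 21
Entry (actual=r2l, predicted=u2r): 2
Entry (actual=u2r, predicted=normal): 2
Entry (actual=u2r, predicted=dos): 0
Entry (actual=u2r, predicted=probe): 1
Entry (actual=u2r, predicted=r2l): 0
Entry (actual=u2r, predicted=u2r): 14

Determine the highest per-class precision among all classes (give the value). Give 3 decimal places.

Per-class precision (TP/(TP+FP)):
  normal: TP=7, FP=5+2+1+2=10 → 7/17 = 0.4118
  dos: TP=23, FP=3+4+1+0=8 → 23/31 = 0.7419
  probe: TP=10, FP=3+0+1+1=5 → 10/15 = 0.6667
  r2l: TP=21, FP=4+4+5+0=13 → 21/34 = 0.6176
  u2r: TP=14, FP=3+1+3+2=9 → 14/23 = 0.6087
Highest is class 'dos' with precision = 0.742.

0.742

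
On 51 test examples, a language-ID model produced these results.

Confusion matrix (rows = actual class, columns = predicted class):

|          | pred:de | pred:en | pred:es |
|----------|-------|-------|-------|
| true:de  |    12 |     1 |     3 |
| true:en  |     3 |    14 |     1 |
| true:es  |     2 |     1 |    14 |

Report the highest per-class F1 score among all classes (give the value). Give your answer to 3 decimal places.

Per-class F1 score (2·TP/(2·TP+FP+FN)):
  de: TP=12, FP=3+2=5, FN=1+3=4 → 24/33 = 0.7273
  en: TP=14, FP=1+1=2, FN=3+1=4 → 28/34 = 0.8235
  es: TP=14, FP=3+1=4, FN=2+1=3 → 28/35 = 0.8000
Highest is class 'en' with F1 score = 0.824.

0.824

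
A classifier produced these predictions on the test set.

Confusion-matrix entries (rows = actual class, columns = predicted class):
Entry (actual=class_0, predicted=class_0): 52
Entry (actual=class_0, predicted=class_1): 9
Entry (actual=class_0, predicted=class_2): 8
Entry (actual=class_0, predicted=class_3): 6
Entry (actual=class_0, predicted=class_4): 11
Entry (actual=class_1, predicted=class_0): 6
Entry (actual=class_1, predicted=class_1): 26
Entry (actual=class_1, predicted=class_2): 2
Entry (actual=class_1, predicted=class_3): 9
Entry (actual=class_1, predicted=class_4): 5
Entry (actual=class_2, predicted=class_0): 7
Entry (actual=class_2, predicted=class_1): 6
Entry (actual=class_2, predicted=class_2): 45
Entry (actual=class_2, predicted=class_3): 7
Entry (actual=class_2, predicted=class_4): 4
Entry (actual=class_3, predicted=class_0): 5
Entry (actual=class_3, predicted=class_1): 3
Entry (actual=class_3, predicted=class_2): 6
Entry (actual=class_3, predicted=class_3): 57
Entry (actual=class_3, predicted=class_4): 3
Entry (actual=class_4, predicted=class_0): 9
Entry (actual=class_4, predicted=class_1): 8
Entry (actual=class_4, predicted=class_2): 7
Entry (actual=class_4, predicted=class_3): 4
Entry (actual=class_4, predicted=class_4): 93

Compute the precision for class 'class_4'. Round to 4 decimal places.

Take TP from the diagonal, FP from the rest of the 'class_4' prediction marginal, FN from the rest of the 'class_4' actual marginal.
precision = TP/(TP+FP).
class_4: TP=93, FP=11+5+4+3=23 → 93/116 = 0.80172

0.8017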